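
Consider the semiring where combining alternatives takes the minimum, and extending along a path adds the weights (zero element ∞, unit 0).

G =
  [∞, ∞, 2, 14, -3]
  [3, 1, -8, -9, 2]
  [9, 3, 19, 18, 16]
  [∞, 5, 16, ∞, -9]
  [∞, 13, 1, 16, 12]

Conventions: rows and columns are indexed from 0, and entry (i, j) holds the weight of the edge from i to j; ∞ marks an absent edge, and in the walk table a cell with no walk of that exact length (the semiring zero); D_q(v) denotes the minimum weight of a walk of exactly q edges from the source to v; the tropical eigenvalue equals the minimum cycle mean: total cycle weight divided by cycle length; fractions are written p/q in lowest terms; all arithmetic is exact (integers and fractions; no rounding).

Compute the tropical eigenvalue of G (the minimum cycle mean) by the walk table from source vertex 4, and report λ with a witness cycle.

q=0: [∞, ∞, ∞, ∞, 0]
q=1: [∞, 13, 1, 16, 12]
q=2: [10, 4, 5, 4, 7]
q=3: [7, 5, -4, -5, -5]
q=4: [5, -1, -4, -4, -14]
q=5: [2, -1, -13, -10, -13]
Optimal cycle mean attained by: cycle 1->3->4->2->1, total (-9) + (-9) + 1 + 3, length 4.
Answer: λ = -7/2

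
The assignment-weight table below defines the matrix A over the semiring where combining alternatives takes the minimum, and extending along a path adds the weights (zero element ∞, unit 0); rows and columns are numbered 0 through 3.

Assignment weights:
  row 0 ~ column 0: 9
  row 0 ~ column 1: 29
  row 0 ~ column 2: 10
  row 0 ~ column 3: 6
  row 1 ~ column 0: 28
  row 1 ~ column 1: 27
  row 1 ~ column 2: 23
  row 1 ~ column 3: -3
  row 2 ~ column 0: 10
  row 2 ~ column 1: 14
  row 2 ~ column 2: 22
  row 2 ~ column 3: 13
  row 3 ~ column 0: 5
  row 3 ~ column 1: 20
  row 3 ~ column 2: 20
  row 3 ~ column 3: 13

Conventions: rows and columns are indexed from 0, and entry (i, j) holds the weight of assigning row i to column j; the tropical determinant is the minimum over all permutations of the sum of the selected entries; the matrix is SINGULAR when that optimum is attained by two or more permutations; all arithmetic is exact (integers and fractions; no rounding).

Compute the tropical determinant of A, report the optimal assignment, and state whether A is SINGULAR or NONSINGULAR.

σ = (0, 1, 2, 3): 9 + 27 + 22 + 13 = 71
σ = (0, 1, 3, 2): 9 + 27 + 13 + 20 = 69
σ = (0, 2, 1, 3): 9 + 23 + 14 + 13 = 59
σ = (0, 2, 3, 1): 9 + 23 + 13 + 20 = 65
σ = (0, 3, 1, 2): 9 + (-3) + 14 + 20 = 40
σ = (0, 3, 2, 1): 9 + (-3) + 22 + 20 = 48
σ = (1, 0, 2, 3): 29 + 28 + 22 + 13 = 92
σ = (1, 0, 3, 2): 29 + 28 + 13 + 20 = 90
σ = (1, 2, 0, 3): 29 + 23 + 10 + 13 = 75
σ = (1, 2, 3, 0): 29 + 23 + 13 + 5 = 70
σ = (1, 3, 0, 2): 29 + (-3) + 10 + 20 = 56
σ = (1, 3, 2, 0): 29 + (-3) + 22 + 5 = 53
σ = (2, 0, 1, 3): 10 + 28 + 14 + 13 = 65
σ = (2, 0, 3, 1): 10 + 28 + 13 + 20 = 71
σ = (2, 1, 0, 3): 10 + 27 + 10 + 13 = 60
σ = (2, 1, 3, 0): 10 + 27 + 13 + 5 = 55
σ = (2, 3, 0, 1): 10 + (-3) + 10 + 20 = 37
σ = (2, 3, 1, 0): 10 + (-3) + 14 + 5 = 26
σ = (3, 0, 1, 2): 6 + 28 + 14 + 20 = 68
σ = (3, 0, 2, 1): 6 + 28 + 22 + 20 = 76
σ = (3, 1, 0, 2): 6 + 27 + 10 + 20 = 63
σ = (3, 1, 2, 0): 6 + 27 + 22 + 5 = 60
σ = (3, 2, 0, 1): 6 + 23 + 10 + 20 = 59
σ = (3, 2, 1, 0): 6 + 23 + 14 + 5 = 48
Optimal value attained by: σ = (2, 3, 1, 0).
Answer: det⊕(A) = 26; verdict: NONSINGULAR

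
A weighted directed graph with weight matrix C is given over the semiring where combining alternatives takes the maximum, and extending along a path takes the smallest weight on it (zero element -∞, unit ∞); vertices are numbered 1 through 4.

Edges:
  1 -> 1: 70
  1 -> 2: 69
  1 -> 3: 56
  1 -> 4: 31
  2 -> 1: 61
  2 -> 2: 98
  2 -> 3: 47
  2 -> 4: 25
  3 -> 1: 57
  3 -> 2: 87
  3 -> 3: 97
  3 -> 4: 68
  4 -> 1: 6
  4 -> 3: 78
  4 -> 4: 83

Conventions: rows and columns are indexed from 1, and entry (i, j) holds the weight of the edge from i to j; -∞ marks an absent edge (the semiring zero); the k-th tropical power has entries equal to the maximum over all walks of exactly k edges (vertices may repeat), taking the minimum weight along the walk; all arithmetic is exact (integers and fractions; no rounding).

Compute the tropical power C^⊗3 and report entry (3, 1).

C^⊗2:
  [70, 69, 56, 56]
  [61, 98, 56, 47]
  [61, 87, 97, 68]
  [57, 78, 78, 83]
C^⊗3:
  [70, 69, 56, 56]
  [61, 98, 56, 56]
  [61, 87, 97, 68]
  [61, 78, 78, 83]
Key observation: the optimum is the walk 3->2->1->1, with weight 87 min 61 min 70 = 61.
Optimal value attained by: walk 3->2->1->1.
Answer: (C^⊗3)[3][1] = 61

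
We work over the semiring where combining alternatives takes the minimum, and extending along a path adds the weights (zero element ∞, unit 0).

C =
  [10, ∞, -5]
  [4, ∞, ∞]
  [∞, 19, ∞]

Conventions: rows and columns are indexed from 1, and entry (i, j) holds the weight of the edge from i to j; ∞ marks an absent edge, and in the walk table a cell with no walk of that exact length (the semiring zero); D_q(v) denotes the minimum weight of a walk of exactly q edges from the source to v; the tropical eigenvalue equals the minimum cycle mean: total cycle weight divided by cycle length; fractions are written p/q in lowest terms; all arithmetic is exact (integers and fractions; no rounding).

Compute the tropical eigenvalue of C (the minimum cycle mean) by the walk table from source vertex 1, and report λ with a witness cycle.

q=0: [0, ∞, ∞]
q=1: [10, ∞, -5]
q=2: [20, 14, 5]
q=3: [18, 24, 15]
Optimal cycle mean attained by: cycle 1->3->2->1, total (-5) + 19 + 4, length 3.
Answer: λ = 6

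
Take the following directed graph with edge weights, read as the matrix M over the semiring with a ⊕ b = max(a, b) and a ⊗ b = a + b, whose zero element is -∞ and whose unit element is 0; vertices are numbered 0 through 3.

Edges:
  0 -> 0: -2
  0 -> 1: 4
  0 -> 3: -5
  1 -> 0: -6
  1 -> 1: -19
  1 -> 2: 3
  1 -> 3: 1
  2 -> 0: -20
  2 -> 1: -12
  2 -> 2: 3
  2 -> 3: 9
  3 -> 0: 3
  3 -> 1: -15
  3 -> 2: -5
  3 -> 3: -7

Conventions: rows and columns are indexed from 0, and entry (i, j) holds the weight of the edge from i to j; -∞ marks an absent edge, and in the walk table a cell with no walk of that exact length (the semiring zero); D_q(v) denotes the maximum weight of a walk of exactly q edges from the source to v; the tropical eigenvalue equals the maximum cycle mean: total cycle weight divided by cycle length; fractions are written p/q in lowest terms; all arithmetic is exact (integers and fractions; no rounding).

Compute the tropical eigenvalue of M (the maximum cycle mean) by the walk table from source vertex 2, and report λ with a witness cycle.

q=0: [-∞, -∞, 0, -∞]
q=1: [-20, -12, 3, 9]
q=2: [12, -6, 6, 12]
q=3: [15, 16, 9, 15]
q=4: [18, 19, 19, 18]
Optimal cycle mean attained by: cycle 0->1->2->3->0, total 4 + 3 + 9 + 3, length 4.
Answer: λ = 19/4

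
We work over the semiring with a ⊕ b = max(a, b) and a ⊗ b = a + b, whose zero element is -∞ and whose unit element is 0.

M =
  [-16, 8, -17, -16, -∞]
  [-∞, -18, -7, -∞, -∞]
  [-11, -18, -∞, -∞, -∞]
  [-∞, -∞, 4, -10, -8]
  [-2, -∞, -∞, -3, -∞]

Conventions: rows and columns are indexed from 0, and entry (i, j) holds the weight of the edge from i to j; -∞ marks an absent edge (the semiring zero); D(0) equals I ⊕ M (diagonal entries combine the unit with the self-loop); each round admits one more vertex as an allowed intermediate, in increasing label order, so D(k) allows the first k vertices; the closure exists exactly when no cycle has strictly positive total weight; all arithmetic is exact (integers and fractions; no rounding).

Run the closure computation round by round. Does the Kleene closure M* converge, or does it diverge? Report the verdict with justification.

D(0):
  [0, 8, -17, -16, -∞]
  [-∞, 0, -7, -∞, -∞]
  [-11, -18, 0, -∞, -∞]
  [-∞, -∞, 4, 0, -8]
  [-2, -∞, -∞, -3, 0]
D(1):
  [0, 8, -17, -16, -∞]
  [-∞, 0, -7, -∞, -∞]
  [-11, -3, 0, -27, -∞]
  [-∞, -∞, 4, 0, -8]
  [-2, 6, -19, -3, 0]
D(2):
  [0, 8, 1, -16, -∞]
  [-∞, 0, -7, -∞, -∞]
  [-11, -3, 0, -27, -∞]
  [-∞, -∞, 4, 0, -8]
  [-2, 6, -1, -3, 0]
D(3):
  [0, 8, 1, -16, -∞]
  [-18, 0, -7, -34, -∞]
  [-11, -3, 0, -27, -∞]
  [-7, 1, 4, 0, -8]
  [-2, 6, -1, -3, 0]
D(4):
  [0, 8, 1, -16, -24]
  [-18, 0, -7, -34, -42]
  [-11, -3, 0, -27, -35]
  [-7, 1, 4, 0, -8]
  [-2, 6, 1, -3, 0]
D(5):
  [0, 8, 1, -16, -24]
  [-18, 0, -7, -34, -42]
  [-11, -3, 0, -27, -35]
  [-7, 1, 4, 0, -8]
  [-2, 6, 1, -3, 0]
Key observation: every diagonal entry stays at the unit through all rounds, so no improving cycle exists.
Answer: CONVERGES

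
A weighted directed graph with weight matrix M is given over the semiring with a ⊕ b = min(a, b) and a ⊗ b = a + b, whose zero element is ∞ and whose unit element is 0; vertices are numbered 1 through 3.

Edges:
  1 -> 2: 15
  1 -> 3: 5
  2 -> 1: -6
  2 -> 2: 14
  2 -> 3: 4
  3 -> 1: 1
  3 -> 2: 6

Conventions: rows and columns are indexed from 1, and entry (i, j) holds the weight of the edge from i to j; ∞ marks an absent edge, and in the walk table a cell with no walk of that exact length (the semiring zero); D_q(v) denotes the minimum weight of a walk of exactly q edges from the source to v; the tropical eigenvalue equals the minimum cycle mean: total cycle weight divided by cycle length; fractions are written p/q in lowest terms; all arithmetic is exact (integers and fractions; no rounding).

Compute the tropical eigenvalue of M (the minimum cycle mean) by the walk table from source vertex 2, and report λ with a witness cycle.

q=0: [∞, 0, ∞]
q=1: [-6, 14, 4]
q=2: [5, 9, -1]
q=3: [0, 5, 10]
Optimal cycle mean attained by: cycle 1->3->2->1, total 5 + 6 + (-6), length 3.
Answer: λ = 5/3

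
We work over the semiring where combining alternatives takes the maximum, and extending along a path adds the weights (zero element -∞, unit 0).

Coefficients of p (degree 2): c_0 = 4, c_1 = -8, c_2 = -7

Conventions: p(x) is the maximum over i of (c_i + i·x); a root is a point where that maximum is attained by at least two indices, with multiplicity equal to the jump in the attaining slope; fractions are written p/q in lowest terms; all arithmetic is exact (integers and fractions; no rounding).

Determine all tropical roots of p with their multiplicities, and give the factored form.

hull edge (i=0, c=4) to (i=2, c=-7): slope -11/2, span 2
Factored form: p(x) = -7 ⊗ (x ⊕ 11/2) ⊗ (x ⊕ 11/2)
Answer: roots = 11/2 (mult 2)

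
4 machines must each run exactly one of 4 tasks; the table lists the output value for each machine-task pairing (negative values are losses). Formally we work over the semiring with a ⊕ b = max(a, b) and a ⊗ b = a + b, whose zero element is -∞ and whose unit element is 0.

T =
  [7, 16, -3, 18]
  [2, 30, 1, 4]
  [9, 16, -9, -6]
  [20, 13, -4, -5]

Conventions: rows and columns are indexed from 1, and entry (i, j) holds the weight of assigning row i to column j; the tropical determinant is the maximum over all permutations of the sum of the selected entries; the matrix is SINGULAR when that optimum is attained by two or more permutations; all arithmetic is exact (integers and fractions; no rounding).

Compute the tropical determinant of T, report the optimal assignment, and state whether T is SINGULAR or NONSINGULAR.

σ = (1, 2, 3, 4): 7 + 30 + (-9) + (-5) = 23
σ = (1, 2, 4, 3): 7 + 30 + (-6) + (-4) = 27
σ = (1, 3, 2, 4): 7 + 1 + 16 + (-5) = 19
σ = (1, 3, 4, 2): 7 + 1 + (-6) + 13 = 15
σ = (1, 4, 2, 3): 7 + 4 + 16 + (-4) = 23
σ = (1, 4, 3, 2): 7 + 4 + (-9) + 13 = 15
σ = (2, 1, 3, 4): 16 + 2 + (-9) + (-5) = 4
σ = (2, 1, 4, 3): 16 + 2 + (-6) + (-4) = 8
σ = (2, 3, 1, 4): 16 + 1 + 9 + (-5) = 21
σ = (2, 3, 4, 1): 16 + 1 + (-6) + 20 = 31
σ = (2, 4, 1, 3): 16 + 4 + 9 + (-4) = 25
σ = (2, 4, 3, 1): 16 + 4 + (-9) + 20 = 31
σ = (3, 1, 2, 4): (-3) + 2 + 16 + (-5) = 10
σ = (3, 1, 4, 2): (-3) + 2 + (-6) + 13 = 6
σ = (3, 2, 1, 4): (-3) + 30 + 9 + (-5) = 31
σ = (3, 2, 4, 1): (-3) + 30 + (-6) + 20 = 41
σ = (3, 4, 1, 2): (-3) + 4 + 9 + 13 = 23
σ = (3, 4, 2, 1): (-3) + 4 + 16 + 20 = 37
σ = (4, 1, 2, 3): 18 + 2 + 16 + (-4) = 32
σ = (4, 1, 3, 2): 18 + 2 + (-9) + 13 = 24
σ = (4, 2, 1, 3): 18 + 30 + 9 + (-4) = 53
σ = (4, 2, 3, 1): 18 + 30 + (-9) + 20 = 59
σ = (4, 3, 1, 2): 18 + 1 + 9 + 13 = 41
σ = (4, 3, 2, 1): 18 + 1 + 16 + 20 = 55
Optimal value attained by: σ = (4, 2, 3, 1).
Answer: det⊕(T) = 59; verdict: NONSINGULAR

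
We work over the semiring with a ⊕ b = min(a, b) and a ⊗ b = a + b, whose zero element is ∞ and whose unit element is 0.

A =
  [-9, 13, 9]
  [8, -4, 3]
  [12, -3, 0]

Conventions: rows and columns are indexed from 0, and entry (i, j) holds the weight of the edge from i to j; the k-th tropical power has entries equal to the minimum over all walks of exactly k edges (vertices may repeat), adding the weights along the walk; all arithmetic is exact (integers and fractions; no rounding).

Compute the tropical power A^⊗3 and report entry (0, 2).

A^⊗2:
  [-18, 4, 0]
  [-1, -8, -1]
  [3, -7, 0]
A^⊗3:
  [-27, -5, -9]
  [-10, -12, -5]
  [-6, -11, -4]
Key observation: the optimum is the walk 0->0->0->2, with weight (-9) + (-9) + 9 = -9.
Optimal value attained by: walk 0->0->0->2.
Answer: (A^⊗3)[0][2] = -9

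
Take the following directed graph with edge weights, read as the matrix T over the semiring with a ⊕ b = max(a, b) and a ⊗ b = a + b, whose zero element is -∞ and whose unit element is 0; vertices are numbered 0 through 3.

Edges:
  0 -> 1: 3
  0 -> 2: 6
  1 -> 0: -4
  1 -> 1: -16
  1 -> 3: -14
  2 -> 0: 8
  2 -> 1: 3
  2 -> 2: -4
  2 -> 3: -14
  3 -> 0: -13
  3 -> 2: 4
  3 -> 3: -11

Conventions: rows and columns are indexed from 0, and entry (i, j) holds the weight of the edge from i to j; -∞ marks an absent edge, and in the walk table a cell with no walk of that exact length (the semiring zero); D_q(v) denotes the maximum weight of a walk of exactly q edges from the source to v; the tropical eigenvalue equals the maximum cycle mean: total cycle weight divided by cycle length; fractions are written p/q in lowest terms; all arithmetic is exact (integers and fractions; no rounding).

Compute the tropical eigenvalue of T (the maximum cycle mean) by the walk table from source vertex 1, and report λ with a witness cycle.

q=0: [-∞, 0, -∞, -∞]
q=1: [-4, -16, -∞, -14]
q=2: [-20, -1, 2, -25]
q=3: [10, 5, -2, -12]
q=4: [6, 13, 16, -9]
Optimal cycle mean attained by: cycle 0->2->0, total 6 + 8, length 2.
Answer: λ = 7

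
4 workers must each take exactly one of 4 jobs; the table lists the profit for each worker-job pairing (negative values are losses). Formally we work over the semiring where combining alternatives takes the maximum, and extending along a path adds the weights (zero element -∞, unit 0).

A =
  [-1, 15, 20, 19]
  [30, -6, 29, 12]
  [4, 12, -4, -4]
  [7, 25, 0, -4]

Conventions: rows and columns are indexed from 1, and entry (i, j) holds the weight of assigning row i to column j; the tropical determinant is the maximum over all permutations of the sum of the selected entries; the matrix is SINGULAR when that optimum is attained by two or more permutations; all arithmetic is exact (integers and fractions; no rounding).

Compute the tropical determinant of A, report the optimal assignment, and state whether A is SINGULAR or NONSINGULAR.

σ = (1, 2, 3, 4): (-1) + (-6) + (-4) + (-4) = -15
σ = (1, 2, 4, 3): (-1) + (-6) + (-4) + 0 = -11
σ = (1, 3, 2, 4): (-1) + 29 + 12 + (-4) = 36
σ = (1, 3, 4, 2): (-1) + 29 + (-4) + 25 = 49
σ = (1, 4, 2, 3): (-1) + 12 + 12 + 0 = 23
σ = (1, 4, 3, 2): (-1) + 12 + (-4) + 25 = 32
σ = (2, 1, 3, 4): 15 + 30 + (-4) + (-4) = 37
σ = (2, 1, 4, 3): 15 + 30 + (-4) + 0 = 41
σ = (2, 3, 1, 4): 15 + 29 + 4 + (-4) = 44
σ = (2, 3, 4, 1): 15 + 29 + (-4) + 7 = 47
σ = (2, 4, 1, 3): 15 + 12 + 4 + 0 = 31
σ = (2, 4, 3, 1): 15 + 12 + (-4) + 7 = 30
σ = (3, 1, 2, 4): 20 + 30 + 12 + (-4) = 58
σ = (3, 1, 4, 2): 20 + 30 + (-4) + 25 = 71
σ = (3, 2, 1, 4): 20 + (-6) + 4 + (-4) = 14
σ = (3, 2, 4, 1): 20 + (-6) + (-4) + 7 = 17
σ = (3, 4, 1, 2): 20 + 12 + 4 + 25 = 61
σ = (3, 4, 2, 1): 20 + 12 + 12 + 7 = 51
σ = (4, 1, 2, 3): 19 + 30 + 12 + 0 = 61
σ = (4, 1, 3, 2): 19 + 30 + (-4) + 25 = 70
σ = (4, 2, 1, 3): 19 + (-6) + 4 + 0 = 17
σ = (4, 2, 3, 1): 19 + (-6) + (-4) + 7 = 16
σ = (4, 3, 1, 2): 19 + 29 + 4 + 25 = 77
σ = (4, 3, 2, 1): 19 + 29 + 12 + 7 = 67
Optimal value attained by: σ = (4, 3, 1, 2).
Answer: det⊕(A) = 77; verdict: NONSINGULAR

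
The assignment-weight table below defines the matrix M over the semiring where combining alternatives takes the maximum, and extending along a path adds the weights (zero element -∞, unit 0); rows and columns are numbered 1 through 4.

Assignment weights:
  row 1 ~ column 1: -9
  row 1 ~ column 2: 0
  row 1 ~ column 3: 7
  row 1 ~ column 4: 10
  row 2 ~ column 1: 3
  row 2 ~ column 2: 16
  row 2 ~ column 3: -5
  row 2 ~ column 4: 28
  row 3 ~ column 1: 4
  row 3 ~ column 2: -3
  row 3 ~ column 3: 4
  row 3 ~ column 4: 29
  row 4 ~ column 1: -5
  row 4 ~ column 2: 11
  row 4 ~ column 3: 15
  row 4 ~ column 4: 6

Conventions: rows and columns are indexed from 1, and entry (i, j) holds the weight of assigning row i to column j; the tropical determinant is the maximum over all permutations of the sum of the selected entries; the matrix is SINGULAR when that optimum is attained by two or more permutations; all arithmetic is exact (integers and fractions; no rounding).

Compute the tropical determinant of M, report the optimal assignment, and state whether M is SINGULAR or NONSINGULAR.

σ = (1, 2, 3, 4): (-9) + 16 + 4 + 6 = 17
σ = (1, 2, 4, 3): (-9) + 16 + 29 + 15 = 51
σ = (1, 3, 2, 4): (-9) + (-5) + (-3) + 6 = -11
σ = (1, 3, 4, 2): (-9) + (-5) + 29 + 11 = 26
σ = (1, 4, 2, 3): (-9) + 28 + (-3) + 15 = 31
σ = (1, 4, 3, 2): (-9) + 28 + 4 + 11 = 34
σ = (2, 1, 3, 4): 0 + 3 + 4 + 6 = 13
σ = (2, 1, 4, 3): 0 + 3 + 29 + 15 = 47
σ = (2, 3, 1, 4): 0 + (-5) + 4 + 6 = 5
σ = (2, 3, 4, 1): 0 + (-5) + 29 + (-5) = 19
σ = (2, 4, 1, 3): 0 + 28 + 4 + 15 = 47
σ = (2, 4, 3, 1): 0 + 28 + 4 + (-5) = 27
σ = (3, 1, 2, 4): 7 + 3 + (-3) + 6 = 13
σ = (3, 1, 4, 2): 7 + 3 + 29 + 11 = 50
σ = (3, 2, 1, 4): 7 + 16 + 4 + 6 = 33
σ = (3, 2, 4, 1): 7 + 16 + 29 + (-5) = 47
σ = (3, 4, 1, 2): 7 + 28 + 4 + 11 = 50
σ = (3, 4, 2, 1): 7 + 28 + (-3) + (-5) = 27
σ = (4, 1, 2, 3): 10 + 3 + (-3) + 15 = 25
σ = (4, 1, 3, 2): 10 + 3 + 4 + 11 = 28
σ = (4, 2, 1, 3): 10 + 16 + 4 + 15 = 45
σ = (4, 2, 3, 1): 10 + 16 + 4 + (-5) = 25
σ = (4, 3, 1, 2): 10 + (-5) + 4 + 11 = 20
σ = (4, 3, 2, 1): 10 + (-5) + (-3) + (-5) = -3
Optimal value attained by: σ = (1, 2, 4, 3).
Answer: det⊕(M) = 51; verdict: NONSINGULAR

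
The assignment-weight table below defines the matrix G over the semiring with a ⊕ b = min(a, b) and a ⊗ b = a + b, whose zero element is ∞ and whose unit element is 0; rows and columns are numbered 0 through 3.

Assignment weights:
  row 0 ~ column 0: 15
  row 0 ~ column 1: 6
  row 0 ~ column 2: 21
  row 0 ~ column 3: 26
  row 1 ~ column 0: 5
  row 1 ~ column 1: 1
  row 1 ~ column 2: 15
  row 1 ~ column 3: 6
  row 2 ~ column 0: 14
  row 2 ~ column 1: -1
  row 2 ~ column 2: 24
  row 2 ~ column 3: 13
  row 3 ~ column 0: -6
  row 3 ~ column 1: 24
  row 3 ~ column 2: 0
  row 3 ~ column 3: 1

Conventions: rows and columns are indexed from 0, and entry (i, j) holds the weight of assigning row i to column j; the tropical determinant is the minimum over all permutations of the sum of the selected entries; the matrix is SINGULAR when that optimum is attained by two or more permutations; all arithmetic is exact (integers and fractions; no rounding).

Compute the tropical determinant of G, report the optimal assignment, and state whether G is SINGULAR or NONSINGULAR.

σ = (0, 1, 2, 3): 15 + 1 + 24 + 1 = 41
σ = (0, 1, 3, 2): 15 + 1 + 13 + 0 = 29
σ = (0, 2, 1, 3): 15 + 15 + (-1) + 1 = 30
σ = (0, 2, 3, 1): 15 + 15 + 13 + 24 = 67
σ = (0, 3, 1, 2): 15 + 6 + (-1) + 0 = 20
σ = (0, 3, 2, 1): 15 + 6 + 24 + 24 = 69
σ = (1, 0, 2, 3): 6 + 5 + 24 + 1 = 36
σ = (1, 0, 3, 2): 6 + 5 + 13 + 0 = 24
σ = (1, 2, 0, 3): 6 + 15 + 14 + 1 = 36
σ = (1, 2, 3, 0): 6 + 15 + 13 + (-6) = 28
σ = (1, 3, 0, 2): 6 + 6 + 14 + 0 = 26
σ = (1, 3, 2, 0): 6 + 6 + 24 + (-6) = 30
σ = (2, 0, 1, 3): 21 + 5 + (-1) + 1 = 26
σ = (2, 0, 3, 1): 21 + 5 + 13 + 24 = 63
σ = (2, 1, 0, 3): 21 + 1 + 14 + 1 = 37
σ = (2, 1, 3, 0): 21 + 1 + 13 + (-6) = 29
σ = (2, 3, 0, 1): 21 + 6 + 14 + 24 = 65
σ = (2, 3, 1, 0): 21 + 6 + (-1) + (-6) = 20
σ = (3, 0, 1, 2): 26 + 5 + (-1) + 0 = 30
σ = (3, 0, 2, 1): 26 + 5 + 24 + 24 = 79
σ = (3, 1, 0, 2): 26 + 1 + 14 + 0 = 41
σ = (3, 1, 2, 0): 26 + 1 + 24 + (-6) = 45
σ = (3, 2, 0, 1): 26 + 15 + 14 + 24 = 79
σ = (3, 2, 1, 0): 26 + 15 + (-1) + (-6) = 34
Optimal value attained by: σ = (0, 3, 1, 2).
Answer: det⊕(G) = 20; verdict: SINGULAR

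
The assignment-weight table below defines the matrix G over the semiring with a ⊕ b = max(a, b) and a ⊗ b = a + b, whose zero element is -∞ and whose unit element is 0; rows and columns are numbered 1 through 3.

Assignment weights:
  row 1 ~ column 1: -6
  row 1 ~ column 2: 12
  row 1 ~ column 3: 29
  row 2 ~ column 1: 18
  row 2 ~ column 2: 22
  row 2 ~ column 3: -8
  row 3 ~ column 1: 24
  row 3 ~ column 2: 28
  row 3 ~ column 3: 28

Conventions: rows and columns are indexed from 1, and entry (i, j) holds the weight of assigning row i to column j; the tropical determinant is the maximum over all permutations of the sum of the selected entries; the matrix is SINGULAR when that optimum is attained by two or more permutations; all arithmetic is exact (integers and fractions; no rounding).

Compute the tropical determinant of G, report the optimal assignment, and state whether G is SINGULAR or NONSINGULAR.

σ = (1, 2, 3): (-6) + 22 + 28 = 44
σ = (1, 3, 2): (-6) + (-8) + 28 = 14
σ = (2, 1, 3): 12 + 18 + 28 = 58
σ = (2, 3, 1): 12 + (-8) + 24 = 28
σ = (3, 1, 2): 29 + 18 + 28 = 75
σ = (3, 2, 1): 29 + 22 + 24 = 75
Optimal value attained by: σ = (3, 1, 2).
Answer: det⊕(G) = 75; verdict: SINGULAR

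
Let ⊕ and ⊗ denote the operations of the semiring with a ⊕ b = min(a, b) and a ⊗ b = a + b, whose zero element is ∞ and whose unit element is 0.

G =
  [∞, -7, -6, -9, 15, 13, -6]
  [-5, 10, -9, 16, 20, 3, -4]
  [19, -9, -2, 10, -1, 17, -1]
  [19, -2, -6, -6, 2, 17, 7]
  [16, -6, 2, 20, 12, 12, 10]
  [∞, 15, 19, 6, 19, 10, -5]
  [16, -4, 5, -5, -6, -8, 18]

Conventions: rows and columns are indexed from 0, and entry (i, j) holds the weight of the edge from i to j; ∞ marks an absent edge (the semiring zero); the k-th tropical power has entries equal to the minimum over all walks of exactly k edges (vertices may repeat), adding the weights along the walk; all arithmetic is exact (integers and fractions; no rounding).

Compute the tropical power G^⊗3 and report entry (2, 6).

G^⊗2:
  [-12, -15, -16, -15, -12, -14, -11]
  [5, -18, -11, -14, -10, -12, -11]
  [-14, -11, -18, -6, -7, -9, -13]
  [-7, -15, -12, -12, -7, -1, -7]
  [-11, -7, -15, 5, 1, -3, -10]
  [10, -9, 0, -10, -11, -13, 5]
  [-9, -12, -13, -11, -3, -1, -13]
G^⊗3:
  [-20, -25, -24, -21, -17, -19, -19]
  [-23, -20, -27, -20, -17, -19, -22]
  [-16, -27, -20, -23, -19, -21, -20]
  [-20, -21, -24, -18, -13, -15, -19]
  [-12, -24, -17, -20, -16, -18, -17]
  [-14, -17, -18, -16, -8, -6, -18]
  [-17, -22, -21, -18, -19, -21, -16]
Key observation: the optimum is the walk 2->1->0->6, with weight (-9) + (-5) + (-6) = -20.
Optimal value attained by: walk 2->1->0->6.
Answer: (G^⊗3)[2][6] = -20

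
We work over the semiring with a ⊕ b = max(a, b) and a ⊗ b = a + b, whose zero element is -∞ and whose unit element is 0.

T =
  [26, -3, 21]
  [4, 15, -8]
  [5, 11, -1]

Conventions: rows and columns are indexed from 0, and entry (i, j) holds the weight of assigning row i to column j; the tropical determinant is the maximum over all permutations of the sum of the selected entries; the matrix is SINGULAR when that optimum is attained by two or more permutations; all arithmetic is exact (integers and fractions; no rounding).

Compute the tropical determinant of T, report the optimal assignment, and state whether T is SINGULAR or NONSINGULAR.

σ = (0, 1, 2): 26 + 15 + (-1) = 40
σ = (0, 2, 1): 26 + (-8) + 11 = 29
σ = (1, 0, 2): (-3) + 4 + (-1) = 0
σ = (1, 2, 0): (-3) + (-8) + 5 = -6
σ = (2, 0, 1): 21 + 4 + 11 = 36
σ = (2, 1, 0): 21 + 15 + 5 = 41
Optimal value attained by: σ = (2, 1, 0).
Answer: det⊕(T) = 41; verdict: NONSINGULAR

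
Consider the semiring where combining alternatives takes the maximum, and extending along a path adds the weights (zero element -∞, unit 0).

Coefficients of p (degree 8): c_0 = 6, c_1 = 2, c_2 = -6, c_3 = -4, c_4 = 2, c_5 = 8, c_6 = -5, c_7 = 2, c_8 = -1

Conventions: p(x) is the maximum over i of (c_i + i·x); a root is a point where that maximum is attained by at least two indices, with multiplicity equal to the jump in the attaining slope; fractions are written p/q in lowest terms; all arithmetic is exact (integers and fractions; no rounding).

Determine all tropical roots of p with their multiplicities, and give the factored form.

hull edge (i=0, c=6) to (i=5, c=8): slope 2/5, span 5
hull edge (i=5, c=8) to (i=8, c=-1): slope -3, span 3
Factored form: p(x) = -1 ⊗ (x ⊕ (-2/5)) ⊗ (x ⊕ (-2/5)) ⊗ (x ⊕ (-2/5)) ⊗ (x ⊕ (-2/5)) ⊗ (x ⊕ (-2/5)) ⊗ (x ⊕ 3) ⊗ (x ⊕ 3) ⊗ (x ⊕ 3)
Answer: roots = -2/5 (mult 5), 3 (mult 3)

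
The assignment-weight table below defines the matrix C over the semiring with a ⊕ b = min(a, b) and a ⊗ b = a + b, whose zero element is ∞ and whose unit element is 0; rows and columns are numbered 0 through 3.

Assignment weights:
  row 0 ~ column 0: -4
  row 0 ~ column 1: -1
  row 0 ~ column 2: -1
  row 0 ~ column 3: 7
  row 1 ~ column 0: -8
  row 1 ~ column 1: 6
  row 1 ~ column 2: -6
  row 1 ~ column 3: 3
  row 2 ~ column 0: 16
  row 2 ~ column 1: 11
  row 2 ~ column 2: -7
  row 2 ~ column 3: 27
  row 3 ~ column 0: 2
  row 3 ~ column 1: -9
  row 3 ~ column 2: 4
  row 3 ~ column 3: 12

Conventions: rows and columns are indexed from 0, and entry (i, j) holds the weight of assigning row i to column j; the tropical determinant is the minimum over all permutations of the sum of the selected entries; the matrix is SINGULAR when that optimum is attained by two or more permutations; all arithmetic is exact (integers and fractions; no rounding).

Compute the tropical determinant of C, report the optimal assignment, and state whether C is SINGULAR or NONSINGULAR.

σ = (0, 1, 2, 3): (-4) + 6 + (-7) + 12 = 7
σ = (0, 1, 3, 2): (-4) + 6 + 27 + 4 = 33
σ = (0, 2, 1, 3): (-4) + (-6) + 11 + 12 = 13
σ = (0, 2, 3, 1): (-4) + (-6) + 27 + (-9) = 8
σ = (0, 3, 1, 2): (-4) + 3 + 11 + 4 = 14
σ = (0, 3, 2, 1): (-4) + 3 + (-7) + (-9) = -17
σ = (1, 0, 2, 3): (-1) + (-8) + (-7) + 12 = -4
σ = (1, 0, 3, 2): (-1) + (-8) + 27 + 4 = 22
σ = (1, 2, 0, 3): (-1) + (-6) + 16 + 12 = 21
σ = (1, 2, 3, 0): (-1) + (-6) + 27 + 2 = 22
σ = (1, 3, 0, 2): (-1) + 3 + 16 + 4 = 22
σ = (1, 3, 2, 0): (-1) + 3 + (-7) + 2 = -3
σ = (2, 0, 1, 3): (-1) + (-8) + 11 + 12 = 14
σ = (2, 0, 3, 1): (-1) + (-8) + 27 + (-9) = 9
σ = (2, 1, 0, 3): (-1) + 6 + 16 + 12 = 33
σ = (2, 1, 3, 0): (-1) + 6 + 27 + 2 = 34
σ = (2, 3, 0, 1): (-1) + 3 + 16 + (-9) = 9
σ = (2, 3, 1, 0): (-1) + 3 + 11 + 2 = 15
σ = (3, 0, 1, 2): 7 + (-8) + 11 + 4 = 14
σ = (3, 0, 2, 1): 7 + (-8) + (-7) + (-9) = -17
σ = (3, 1, 0, 2): 7 + 6 + 16 + 4 = 33
σ = (3, 1, 2, 0): 7 + 6 + (-7) + 2 = 8
σ = (3, 2, 0, 1): 7 + (-6) + 16 + (-9) = 8
σ = (3, 2, 1, 0): 7 + (-6) + 11 + 2 = 14
Optimal value attained by: σ = (0, 3, 2, 1).
Answer: det⊕(C) = -17; verdict: SINGULAR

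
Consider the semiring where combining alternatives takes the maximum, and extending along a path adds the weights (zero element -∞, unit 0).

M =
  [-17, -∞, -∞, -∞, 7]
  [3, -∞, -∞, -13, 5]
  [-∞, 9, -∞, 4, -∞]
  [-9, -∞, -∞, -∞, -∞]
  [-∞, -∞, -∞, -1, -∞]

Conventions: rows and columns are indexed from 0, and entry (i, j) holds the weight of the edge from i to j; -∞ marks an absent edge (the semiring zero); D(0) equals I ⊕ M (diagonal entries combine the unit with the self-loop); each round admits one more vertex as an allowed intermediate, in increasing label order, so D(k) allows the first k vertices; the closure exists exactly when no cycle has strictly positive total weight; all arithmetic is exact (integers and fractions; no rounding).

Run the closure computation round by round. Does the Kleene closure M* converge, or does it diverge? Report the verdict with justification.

D(0):
  [0, -∞, -∞, -∞, 7]
  [3, 0, -∞, -13, 5]
  [-∞, 9, 0, 4, -∞]
  [-9, -∞, -∞, 0, -∞]
  [-∞, -∞, -∞, -1, 0]
D(1):
  [0, -∞, -∞, -∞, 7]
  [3, 0, -∞, -13, 10]
  [-∞, 9, 0, 4, -∞]
  [-9, -∞, -∞, 0, -2]
  [-∞, -∞, -∞, -1, 0]
D(2):
  [0, -∞, -∞, -∞, 7]
  [3, 0, -∞, -13, 10]
  [12, 9, 0, 4, 19]
  [-9, -∞, -∞, 0, -2]
  [-∞, -∞, -∞, -1, 0]
D(3):
  [0, -∞, -∞, -∞, 7]
  [3, 0, -∞, -13, 10]
  [12, 9, 0, 4, 19]
  [-9, -∞, -∞, 0, -2]
  [-∞, -∞, -∞, -1, 0]
D(4):
  [0, -∞, -∞, -∞, 7]
  [3, 0, -∞, -13, 10]
  [12, 9, 0, 4, 19]
  [-9, -∞, -∞, 0, -2]
  [-10, -∞, -∞, -1, 0]
D(5):
  [0, -∞, -∞, 6, 7]
  [3, 0, -∞, 9, 10]
  [12, 9, 0, 18, 19]
  [-9, -∞, -∞, 0, -2]
  [-10, -∞, -∞, -1, 0]
Key observation: every diagonal entry stays at the unit through all rounds, so no improving cycle exists.
Answer: CONVERGES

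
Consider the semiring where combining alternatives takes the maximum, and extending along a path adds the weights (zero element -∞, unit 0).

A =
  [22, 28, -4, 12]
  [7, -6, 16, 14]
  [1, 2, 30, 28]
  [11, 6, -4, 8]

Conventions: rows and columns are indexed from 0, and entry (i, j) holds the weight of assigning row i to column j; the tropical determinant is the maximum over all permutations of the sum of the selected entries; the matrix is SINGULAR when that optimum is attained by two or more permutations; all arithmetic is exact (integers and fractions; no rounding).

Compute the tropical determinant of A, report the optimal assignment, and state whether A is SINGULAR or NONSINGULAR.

σ = (0, 1, 2, 3): 22 + (-6) + 30 + 8 = 54
σ = (0, 1, 3, 2): 22 + (-6) + 28 + (-4) = 40
σ = (0, 2, 1, 3): 22 + 16 + 2 + 8 = 48
σ = (0, 2, 3, 1): 22 + 16 + 28 + 6 = 72
σ = (0, 3, 1, 2): 22 + 14 + 2 + (-4) = 34
σ = (0, 3, 2, 1): 22 + 14 + 30 + 6 = 72
σ = (1, 0, 2, 3): 28 + 7 + 30 + 8 = 73
σ = (1, 0, 3, 2): 28 + 7 + 28 + (-4) = 59
σ = (1, 2, 0, 3): 28 + 16 + 1 + 8 = 53
σ = (1, 2, 3, 0): 28 + 16 + 28 + 11 = 83
σ = (1, 3, 0, 2): 28 + 14 + 1 + (-4) = 39
σ = (1, 3, 2, 0): 28 + 14 + 30 + 11 = 83
σ = (2, 0, 1, 3): (-4) + 7 + 2 + 8 = 13
σ = (2, 0, 3, 1): (-4) + 7 + 28 + 6 = 37
σ = (2, 1, 0, 3): (-4) + (-6) + 1 + 8 = -1
σ = (2, 1, 3, 0): (-4) + (-6) + 28 + 11 = 29
σ = (2, 3, 0, 1): (-4) + 14 + 1 + 6 = 17
σ = (2, 3, 1, 0): (-4) + 14 + 2 + 11 = 23
σ = (3, 0, 1, 2): 12 + 7 + 2 + (-4) = 17
σ = (3, 0, 2, 1): 12 + 7 + 30 + 6 = 55
σ = (3, 1, 0, 2): 12 + (-6) + 1 + (-4) = 3
σ = (3, 1, 2, 0): 12 + (-6) + 30 + 11 = 47
σ = (3, 2, 0, 1): 12 + 16 + 1 + 6 = 35
σ = (3, 2, 1, 0): 12 + 16 + 2 + 11 = 41
Optimal value attained by: σ = (1, 2, 3, 0).
Answer: det⊕(A) = 83; verdict: SINGULAR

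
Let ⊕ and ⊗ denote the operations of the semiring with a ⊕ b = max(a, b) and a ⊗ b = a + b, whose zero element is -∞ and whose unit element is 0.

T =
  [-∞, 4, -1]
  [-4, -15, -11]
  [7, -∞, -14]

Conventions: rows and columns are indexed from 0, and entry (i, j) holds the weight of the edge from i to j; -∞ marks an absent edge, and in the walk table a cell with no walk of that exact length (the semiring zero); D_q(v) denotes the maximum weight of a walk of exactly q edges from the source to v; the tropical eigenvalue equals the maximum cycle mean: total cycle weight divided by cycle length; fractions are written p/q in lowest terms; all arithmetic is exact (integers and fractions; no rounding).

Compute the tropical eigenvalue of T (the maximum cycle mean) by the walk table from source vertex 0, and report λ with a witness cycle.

q=0: [0, -∞, -∞]
q=1: [-∞, 4, -1]
q=2: [6, -11, -7]
q=3: [0, 10, 5]
Optimal cycle mean attained by: cycle 0->2->0, total (-1) + 7, length 2.
Answer: λ = 3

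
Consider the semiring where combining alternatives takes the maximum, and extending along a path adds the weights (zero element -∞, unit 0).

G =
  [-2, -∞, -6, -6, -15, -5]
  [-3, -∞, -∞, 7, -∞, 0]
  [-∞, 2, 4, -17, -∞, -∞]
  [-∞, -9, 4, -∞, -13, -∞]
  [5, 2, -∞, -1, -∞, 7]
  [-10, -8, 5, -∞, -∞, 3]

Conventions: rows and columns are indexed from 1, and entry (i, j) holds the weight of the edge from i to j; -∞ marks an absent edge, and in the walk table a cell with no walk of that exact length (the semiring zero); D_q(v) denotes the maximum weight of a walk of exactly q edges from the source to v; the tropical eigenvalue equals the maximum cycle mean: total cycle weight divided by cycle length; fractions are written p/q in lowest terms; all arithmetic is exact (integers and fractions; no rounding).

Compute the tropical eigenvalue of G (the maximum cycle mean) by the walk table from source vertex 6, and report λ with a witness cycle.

q=0: [-∞, -∞, -∞, -∞, -∞, 0]
q=1: [-10, -8, 5, -∞, -∞, 3]
q=2: [-7, 7, 9, -1, -25, 6]
q=3: [4, 11, 13, 14, -14, 9]
q=4: [8, 15, 18, 18, 1, 12]
q=5: [12, 20, 22, 22, 5, 15]
q=6: [17, 24, 26, 27, 9, 20]
Optimal cycle mean attained by: cycle 2->4->3->2, total 7 + 4 + 2, length 3.
Answer: λ = 13/3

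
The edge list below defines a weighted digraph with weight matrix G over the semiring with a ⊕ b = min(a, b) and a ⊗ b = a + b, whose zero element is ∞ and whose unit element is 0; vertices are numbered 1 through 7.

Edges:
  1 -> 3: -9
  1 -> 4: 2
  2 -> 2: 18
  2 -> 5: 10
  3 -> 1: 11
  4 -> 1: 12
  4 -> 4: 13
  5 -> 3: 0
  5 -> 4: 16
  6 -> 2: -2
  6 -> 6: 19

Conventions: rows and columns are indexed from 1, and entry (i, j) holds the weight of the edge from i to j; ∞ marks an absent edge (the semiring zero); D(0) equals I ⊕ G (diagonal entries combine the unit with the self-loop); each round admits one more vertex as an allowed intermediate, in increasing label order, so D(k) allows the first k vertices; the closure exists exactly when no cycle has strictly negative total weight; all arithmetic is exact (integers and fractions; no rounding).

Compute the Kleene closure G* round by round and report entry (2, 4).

D(0):
  [0, ∞, -9, 2, ∞, ∞, ∞]
  [∞, 0, ∞, ∞, 10, ∞, ∞]
  [11, ∞, 0, ∞, ∞, ∞, ∞]
  [12, ∞, ∞, 0, ∞, ∞, ∞]
  [∞, ∞, 0, 16, 0, ∞, ∞]
  [∞, -2, ∞, ∞, ∞, 0, ∞]
  [∞, ∞, ∞, ∞, ∞, ∞, 0]
D(1):
  [0, ∞, -9, 2, ∞, ∞, ∞]
  [∞, 0, ∞, ∞, 10, ∞, ∞]
  [11, ∞, 0, 13, ∞, ∞, ∞]
  [12, ∞, 3, 0, ∞, ∞, ∞]
  [∞, ∞, 0, 16, 0, ∞, ∞]
  [∞, -2, ∞, ∞, ∞, 0, ∞]
  [∞, ∞, ∞, ∞, ∞, ∞, 0]
D(2):
  [0, ∞, -9, 2, ∞, ∞, ∞]
  [∞, 0, ∞, ∞, 10, ∞, ∞]
  [11, ∞, 0, 13, ∞, ∞, ∞]
  [12, ∞, 3, 0, ∞, ∞, ∞]
  [∞, ∞, 0, 16, 0, ∞, ∞]
  [∞, -2, ∞, ∞, 8, 0, ∞]
  [∞, ∞, ∞, ∞, ∞, ∞, 0]
D(3):
  [0, ∞, -9, 2, ∞, ∞, ∞]
  [∞, 0, ∞, ∞, 10, ∞, ∞]
  [11, ∞, 0, 13, ∞, ∞, ∞]
  [12, ∞, 3, 0, ∞, ∞, ∞]
  [11, ∞, 0, 13, 0, ∞, ∞]
  [∞, -2, ∞, ∞, 8, 0, ∞]
  [∞, ∞, ∞, ∞, ∞, ∞, 0]
D(4):
  [0, ∞, -9, 2, ∞, ∞, ∞]
  [∞, 0, ∞, ∞, 10, ∞, ∞]
  [11, ∞, 0, 13, ∞, ∞, ∞]
  [12, ∞, 3, 0, ∞, ∞, ∞]
  [11, ∞, 0, 13, 0, ∞, ∞]
  [∞, -2, ∞, ∞, 8, 0, ∞]
  [∞, ∞, ∞, ∞, ∞, ∞, 0]
D(5):
  [0, ∞, -9, 2, ∞, ∞, ∞]
  [21, 0, 10, 23, 10, ∞, ∞]
  [11, ∞, 0, 13, ∞, ∞, ∞]
  [12, ∞, 3, 0, ∞, ∞, ∞]
  [11, ∞, 0, 13, 0, ∞, ∞]
  [19, -2, 8, 21, 8, 0, ∞]
  [∞, ∞, ∞, ∞, ∞, ∞, 0]
D(6):
  [0, ∞, -9, 2, ∞, ∞, ∞]
  [21, 0, 10, 23, 10, ∞, ∞]
  [11, ∞, 0, 13, ∞, ∞, ∞]
  [12, ∞, 3, 0, ∞, ∞, ∞]
  [11, ∞, 0, 13, 0, ∞, ∞]
  [19, -2, 8, 21, 8, 0, ∞]
  [∞, ∞, ∞, ∞, ∞, ∞, 0]
D(7):
  [0, ∞, -9, 2, ∞, ∞, ∞]
  [21, 0, 10, 23, 10, ∞, ∞]
  [11, ∞, 0, 13, ∞, ∞, ∞]
  [12, ∞, 3, 0, ∞, ∞, ∞]
  [11, ∞, 0, 13, 0, ∞, ∞]
  [19, -2, 8, 21, 8, 0, ∞]
  [∞, ∞, ∞, ∞, ∞, ∞, 0]
Answer: G*[2][4] = 23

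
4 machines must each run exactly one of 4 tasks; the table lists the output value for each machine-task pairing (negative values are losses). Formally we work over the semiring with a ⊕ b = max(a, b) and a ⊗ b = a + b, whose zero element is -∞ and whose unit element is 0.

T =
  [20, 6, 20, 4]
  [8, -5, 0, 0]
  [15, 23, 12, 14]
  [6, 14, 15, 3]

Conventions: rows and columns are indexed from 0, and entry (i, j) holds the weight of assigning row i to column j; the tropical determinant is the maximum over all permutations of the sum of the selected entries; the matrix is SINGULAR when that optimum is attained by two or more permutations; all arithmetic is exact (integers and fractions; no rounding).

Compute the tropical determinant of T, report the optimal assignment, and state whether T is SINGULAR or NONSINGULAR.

σ = (0, 1, 2, 3): 20 + (-5) + 12 + 3 = 30
σ = (0, 1, 3, 2): 20 + (-5) + 14 + 15 = 44
σ = (0, 2, 1, 3): 20 + 0 + 23 + 3 = 46
σ = (0, 2, 3, 1): 20 + 0 + 14 + 14 = 48
σ = (0, 3, 1, 2): 20 + 0 + 23 + 15 = 58
σ = (0, 3, 2, 1): 20 + 0 + 12 + 14 = 46
σ = (1, 0, 2, 3): 6 + 8 + 12 + 3 = 29
σ = (1, 0, 3, 2): 6 + 8 + 14 + 15 = 43
σ = (1, 2, 0, 3): 6 + 0 + 15 + 3 = 24
σ = (1, 2, 3, 0): 6 + 0 + 14 + 6 = 26
σ = (1, 3, 0, 2): 6 + 0 + 15 + 15 = 36
σ = (1, 3, 2, 0): 6 + 0 + 12 + 6 = 24
σ = (2, 0, 1, 3): 20 + 8 + 23 + 3 = 54
σ = (2, 0, 3, 1): 20 + 8 + 14 + 14 = 56
σ = (2, 1, 0, 3): 20 + (-5) + 15 + 3 = 33
σ = (2, 1, 3, 0): 20 + (-5) + 14 + 6 = 35
σ = (2, 3, 0, 1): 20 + 0 + 15 + 14 = 49
σ = (2, 3, 1, 0): 20 + 0 + 23 + 6 = 49
σ = (3, 0, 1, 2): 4 + 8 + 23 + 15 = 50
σ = (3, 0, 2, 1): 4 + 8 + 12 + 14 = 38
σ = (3, 1, 0, 2): 4 + (-5) + 15 + 15 = 29
σ = (3, 1, 2, 0): 4 + (-5) + 12 + 6 = 17
σ = (3, 2, 0, 1): 4 + 0 + 15 + 14 = 33
σ = (3, 2, 1, 0): 4 + 0 + 23 + 6 = 33
Optimal value attained by: σ = (0, 3, 1, 2).
Answer: det⊕(T) = 58; verdict: NONSINGULAR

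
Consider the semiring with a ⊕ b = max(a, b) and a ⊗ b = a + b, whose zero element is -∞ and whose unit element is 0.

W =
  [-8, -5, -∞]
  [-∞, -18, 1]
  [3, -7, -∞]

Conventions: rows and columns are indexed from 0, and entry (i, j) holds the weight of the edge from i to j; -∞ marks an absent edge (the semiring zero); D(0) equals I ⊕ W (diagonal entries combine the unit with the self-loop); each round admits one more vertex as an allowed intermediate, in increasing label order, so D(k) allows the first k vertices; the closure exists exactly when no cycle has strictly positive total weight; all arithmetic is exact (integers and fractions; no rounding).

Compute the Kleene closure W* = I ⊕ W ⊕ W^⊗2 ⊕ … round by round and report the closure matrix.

D(0):
  [0, -5, -∞]
  [-∞, 0, 1]
  [3, -7, 0]
D(1):
  [0, -5, -∞]
  [-∞, 0, 1]
  [3, -2, 0]
D(2):
  [0, -5, -4]
  [-∞, 0, 1]
  [3, -2, 0]
D(3):
  [0, -5, -4]
  [4, 0, 1]
  [3, -2, 0]
Answer: W* = [[0, -5, -4], [4, 0, 1], [3, -2, 0]]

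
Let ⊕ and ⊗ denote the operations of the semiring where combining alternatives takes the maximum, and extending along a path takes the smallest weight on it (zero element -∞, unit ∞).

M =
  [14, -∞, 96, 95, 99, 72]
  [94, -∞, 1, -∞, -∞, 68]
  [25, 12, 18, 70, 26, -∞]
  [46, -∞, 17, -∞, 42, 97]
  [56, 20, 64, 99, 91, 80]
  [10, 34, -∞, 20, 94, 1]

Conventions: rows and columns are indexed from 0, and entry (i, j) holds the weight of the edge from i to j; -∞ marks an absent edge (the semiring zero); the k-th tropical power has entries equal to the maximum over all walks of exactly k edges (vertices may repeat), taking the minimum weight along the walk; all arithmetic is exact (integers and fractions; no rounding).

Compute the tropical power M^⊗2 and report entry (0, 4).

M^⊗2:
  [56, 34, 64, 99, 91, 95]
  [14, 34, 94, 94, 94, 72]
  [46, 20, 26, 26, 42, 70]
  [42, 34, 46, 46, 94, 46]
  [56, 34, 64, 91, 91, 97]
  [56, 20, 64, 94, 91, 80]
Key observation: the optimum is the walk 0->4->4, with weight 99 min 91 = 91.
Optimal value attained by: walk 0->4->4.
Answer: (M^⊗2)[0][4] = 91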